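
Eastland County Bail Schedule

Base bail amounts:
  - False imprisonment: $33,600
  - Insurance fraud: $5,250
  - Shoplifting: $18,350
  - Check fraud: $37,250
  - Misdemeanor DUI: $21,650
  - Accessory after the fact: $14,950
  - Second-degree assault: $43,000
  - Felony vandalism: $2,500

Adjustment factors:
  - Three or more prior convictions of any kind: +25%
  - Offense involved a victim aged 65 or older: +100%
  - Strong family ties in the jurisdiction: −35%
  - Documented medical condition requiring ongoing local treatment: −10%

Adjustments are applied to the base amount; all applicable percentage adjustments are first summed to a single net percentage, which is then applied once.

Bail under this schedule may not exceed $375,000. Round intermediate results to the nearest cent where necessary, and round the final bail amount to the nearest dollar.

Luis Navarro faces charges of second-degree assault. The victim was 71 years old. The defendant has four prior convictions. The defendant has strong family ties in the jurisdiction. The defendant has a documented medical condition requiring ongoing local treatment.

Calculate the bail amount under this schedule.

Base amounts from the schedule: second-degree assault $43,000.
Single charge. Combined base = $43,000.
Net percentage adjustment: +25% +100% −35% −10% = +80%. $43,000 × 1.8 = $77,400.
$77,400 is within the $375,000 maximum.

$77,400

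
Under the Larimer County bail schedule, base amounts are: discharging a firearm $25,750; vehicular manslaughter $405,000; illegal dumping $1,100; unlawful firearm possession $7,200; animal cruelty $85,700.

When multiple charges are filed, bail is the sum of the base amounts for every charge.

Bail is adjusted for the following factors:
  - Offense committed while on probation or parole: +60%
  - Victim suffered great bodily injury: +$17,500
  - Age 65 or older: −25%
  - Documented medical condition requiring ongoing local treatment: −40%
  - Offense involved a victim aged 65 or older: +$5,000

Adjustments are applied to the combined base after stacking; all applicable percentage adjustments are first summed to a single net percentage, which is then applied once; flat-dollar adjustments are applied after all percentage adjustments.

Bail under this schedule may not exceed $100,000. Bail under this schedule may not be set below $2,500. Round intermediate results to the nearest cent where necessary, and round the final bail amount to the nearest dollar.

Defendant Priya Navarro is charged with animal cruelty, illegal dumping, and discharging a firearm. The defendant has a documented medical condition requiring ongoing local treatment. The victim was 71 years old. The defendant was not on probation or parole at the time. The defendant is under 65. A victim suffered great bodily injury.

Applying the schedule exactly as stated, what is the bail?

Base amounts from the schedule: animal cruelty $85,700; illegal dumping $1,100; discharging a firearm $25,750.
Stacking rule: sum of all bases. $85,700 + $1,100 + $25,750 = $112,550.
Documented medical condition requiring ongoing local treatment (−40%): $112,550 × 0.6 = $67,530.
Victim suffered great bodily injury (+$17,500 flat): $67,530 + $17,500 = $85,030.
Offense involved a victim aged 65 or older (+$5,000 flat): $85,030 + $5,000 = $90,030.
$90,030 is within the $100,000 maximum.
$90,030 is at or above the $2,500 minimum.

$90,030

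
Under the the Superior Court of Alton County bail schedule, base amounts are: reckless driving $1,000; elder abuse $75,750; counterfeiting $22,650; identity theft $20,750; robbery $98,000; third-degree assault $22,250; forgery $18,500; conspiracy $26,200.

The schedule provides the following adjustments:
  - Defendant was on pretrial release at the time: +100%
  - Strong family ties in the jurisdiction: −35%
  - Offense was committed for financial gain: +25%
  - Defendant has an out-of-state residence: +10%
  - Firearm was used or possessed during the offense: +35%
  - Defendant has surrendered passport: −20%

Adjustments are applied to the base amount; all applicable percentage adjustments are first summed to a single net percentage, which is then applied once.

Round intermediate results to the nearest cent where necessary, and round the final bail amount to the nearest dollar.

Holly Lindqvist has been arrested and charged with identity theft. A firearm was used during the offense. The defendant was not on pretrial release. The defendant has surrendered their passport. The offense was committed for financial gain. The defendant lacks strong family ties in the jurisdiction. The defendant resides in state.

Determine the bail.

Base amounts from the schedule: identity theft $20,750.
Single charge. Combined base = $20,750.
Net percentage adjustment: +25% +35% −20% = +40%. $20,750 × 1.4 = $29,050.

$29,050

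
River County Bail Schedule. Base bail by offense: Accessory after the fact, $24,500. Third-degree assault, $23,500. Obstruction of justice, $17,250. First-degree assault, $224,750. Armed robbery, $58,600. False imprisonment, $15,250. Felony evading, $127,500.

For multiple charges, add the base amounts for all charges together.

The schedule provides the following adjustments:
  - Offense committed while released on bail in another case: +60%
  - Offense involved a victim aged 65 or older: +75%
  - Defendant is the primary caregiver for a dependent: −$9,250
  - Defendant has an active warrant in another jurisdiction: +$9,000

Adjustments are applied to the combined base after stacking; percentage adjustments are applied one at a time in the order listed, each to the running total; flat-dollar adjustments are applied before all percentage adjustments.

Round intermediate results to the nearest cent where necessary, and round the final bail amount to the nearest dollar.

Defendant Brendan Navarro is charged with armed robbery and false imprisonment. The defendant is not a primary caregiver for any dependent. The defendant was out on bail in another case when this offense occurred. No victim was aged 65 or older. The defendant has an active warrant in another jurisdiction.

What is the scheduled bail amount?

$132,560

Base amounts from the schedule: armed robbery $58,600; false imprisonment $15,250.
Stacking rule: sum of all bases. $58,600 + $15,250 = $73,850.
Defendant has an active warrant in another jurisdiction (+$9,000 flat): $73,850 + $9,000 = $82,850.
Offense committed while released on bail in another case (+60%): $82,850 × 1.6 = $132,560.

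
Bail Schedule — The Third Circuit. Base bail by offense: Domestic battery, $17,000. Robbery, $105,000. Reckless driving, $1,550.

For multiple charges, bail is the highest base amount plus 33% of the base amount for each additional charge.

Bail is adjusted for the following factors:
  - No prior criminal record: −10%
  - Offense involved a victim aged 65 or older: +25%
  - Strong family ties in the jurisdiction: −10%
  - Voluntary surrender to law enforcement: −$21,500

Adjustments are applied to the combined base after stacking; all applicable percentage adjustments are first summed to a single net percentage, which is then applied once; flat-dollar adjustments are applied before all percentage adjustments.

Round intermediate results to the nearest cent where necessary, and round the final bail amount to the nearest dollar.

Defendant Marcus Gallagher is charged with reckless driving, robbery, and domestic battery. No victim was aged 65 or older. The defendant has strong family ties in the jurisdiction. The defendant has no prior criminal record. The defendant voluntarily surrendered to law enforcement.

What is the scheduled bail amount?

$71,697

Base amounts from the schedule: reckless driving $1,550; robbery $105,000; domestic battery $17,000.
Stacking rule: highest base plus 33% of each additional charge. Highest is robbery at $105,000. Additional: $1,550 × 33% = $511.50; $17,000 × 33% = $5,610. Combined base = $105,000 + $6,121.50 = $111,121.50.
Voluntary surrender to law enforcement (−$21,500 flat): $111,121.50 − $21,500 = $89,621.50.
Net percentage adjustment: −10% −10% = −20%. $89,621.50 × 0.8 = $71,697.20.
Rounded to the nearest dollar: $71,697.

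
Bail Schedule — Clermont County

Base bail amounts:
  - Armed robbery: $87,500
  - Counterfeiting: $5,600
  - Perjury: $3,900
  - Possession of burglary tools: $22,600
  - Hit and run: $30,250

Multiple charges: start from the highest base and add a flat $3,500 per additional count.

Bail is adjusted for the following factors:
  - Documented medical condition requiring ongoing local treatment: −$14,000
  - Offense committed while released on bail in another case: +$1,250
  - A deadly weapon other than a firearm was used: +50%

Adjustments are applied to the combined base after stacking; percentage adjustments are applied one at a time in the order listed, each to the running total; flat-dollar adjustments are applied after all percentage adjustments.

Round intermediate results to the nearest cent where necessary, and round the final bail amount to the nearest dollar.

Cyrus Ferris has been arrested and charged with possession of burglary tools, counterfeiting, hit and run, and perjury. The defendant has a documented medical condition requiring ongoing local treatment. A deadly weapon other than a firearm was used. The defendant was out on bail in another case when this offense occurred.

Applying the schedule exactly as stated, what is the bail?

Base amounts from the schedule: possession of burglary tools $22,600; counterfeiting $5,600; hit and run $30,250; perjury $3,900.
Stacking rule: highest base plus $3,500 per additional charge. Highest is hit and run at $30,250; 3 additional charges → +$10,500. Combined base = $40,750.
A deadly weapon other than a firearm was used (+50%): $40,750 × 1.5 = $61,125.
Documented medical condition requiring ongoing local treatment (−$14,000 flat): $61,125 − $14,000 = $47,125.
Offense committed while released on bail in another case (+$1,250 flat): $47,125 + $1,250 = $48,375.

$48,375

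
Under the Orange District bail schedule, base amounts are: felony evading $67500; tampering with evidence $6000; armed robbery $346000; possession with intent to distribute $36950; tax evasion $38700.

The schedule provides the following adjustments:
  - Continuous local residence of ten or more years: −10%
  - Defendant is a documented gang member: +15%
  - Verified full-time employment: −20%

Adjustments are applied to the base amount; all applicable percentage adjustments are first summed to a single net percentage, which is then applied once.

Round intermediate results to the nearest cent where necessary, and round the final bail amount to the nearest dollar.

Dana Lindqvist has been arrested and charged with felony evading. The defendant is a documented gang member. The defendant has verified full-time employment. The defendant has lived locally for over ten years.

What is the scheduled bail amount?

Base amounts from the schedule: felony evading $67500.
Single charge. Combined base = $67500.
Net percentage adjustment: −10% +15% −20% = −15%. $67500 × 0.85 = $57375.

$57375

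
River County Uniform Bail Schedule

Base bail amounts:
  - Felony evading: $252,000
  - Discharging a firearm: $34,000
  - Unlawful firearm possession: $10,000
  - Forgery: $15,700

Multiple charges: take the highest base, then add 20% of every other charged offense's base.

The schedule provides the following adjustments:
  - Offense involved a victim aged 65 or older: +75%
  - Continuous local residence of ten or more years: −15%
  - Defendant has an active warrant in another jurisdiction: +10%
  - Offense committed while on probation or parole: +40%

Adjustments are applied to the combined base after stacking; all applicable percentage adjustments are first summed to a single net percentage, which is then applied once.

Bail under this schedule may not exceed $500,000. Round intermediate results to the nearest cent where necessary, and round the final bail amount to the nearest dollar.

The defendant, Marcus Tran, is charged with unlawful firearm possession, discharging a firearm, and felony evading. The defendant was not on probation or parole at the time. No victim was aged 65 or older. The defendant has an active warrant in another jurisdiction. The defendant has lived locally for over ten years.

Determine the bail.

Base amounts from the schedule: unlawful firearm possession $10,000; discharging a firearm $34,000; felony evading $252,000.
Stacking rule: highest base plus 20% of each additional charge. Highest is felony evading at $252,000. Additional: $10,000 × 20% = $2,000; $34,000 × 20% = $6,800. Combined base = $252,000 + $8,800 = $260,800.
Net percentage adjustment: −15% +10% = −5%. $260,800 × 0.95 = $247,760.
$247,760 is within the $500,000 maximum.

$247,760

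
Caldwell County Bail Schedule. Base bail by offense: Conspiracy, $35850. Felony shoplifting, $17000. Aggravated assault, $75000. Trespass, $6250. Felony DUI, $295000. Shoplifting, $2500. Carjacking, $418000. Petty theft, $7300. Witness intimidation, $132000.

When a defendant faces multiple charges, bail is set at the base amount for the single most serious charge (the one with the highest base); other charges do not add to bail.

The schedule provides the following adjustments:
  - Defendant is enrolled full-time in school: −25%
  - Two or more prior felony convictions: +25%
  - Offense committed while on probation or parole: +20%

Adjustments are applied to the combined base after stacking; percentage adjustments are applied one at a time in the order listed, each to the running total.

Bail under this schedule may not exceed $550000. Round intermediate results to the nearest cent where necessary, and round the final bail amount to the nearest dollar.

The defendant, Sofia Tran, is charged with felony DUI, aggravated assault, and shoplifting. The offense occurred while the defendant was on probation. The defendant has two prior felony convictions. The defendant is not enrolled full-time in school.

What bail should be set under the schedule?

$442500

Base amounts from the schedule: felony DUI $295000; aggravated assault $75000; shoplifting $2500.
Stacking rule: use the highest base only. Highest is felony DUI at $295000. Combined base = $295000.
Two or more prior felony convictions (+25%): $295000 × 1.25 = $368750.
Offense committed while on probation or parole (+20%): $368750 × 1.2 = $442500.
$442500 is within the $550000 maximum.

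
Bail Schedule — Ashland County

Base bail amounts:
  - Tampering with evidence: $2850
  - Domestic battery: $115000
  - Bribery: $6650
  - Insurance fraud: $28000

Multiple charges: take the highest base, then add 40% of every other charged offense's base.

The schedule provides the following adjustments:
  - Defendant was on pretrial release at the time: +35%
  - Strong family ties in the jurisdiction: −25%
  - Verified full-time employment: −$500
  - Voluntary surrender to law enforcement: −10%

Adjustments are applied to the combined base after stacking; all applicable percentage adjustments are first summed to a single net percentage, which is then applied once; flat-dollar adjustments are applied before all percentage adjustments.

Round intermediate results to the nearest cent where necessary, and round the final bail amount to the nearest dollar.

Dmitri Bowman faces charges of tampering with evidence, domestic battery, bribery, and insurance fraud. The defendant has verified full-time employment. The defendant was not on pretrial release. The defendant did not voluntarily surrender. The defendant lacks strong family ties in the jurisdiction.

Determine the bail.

Base amounts from the schedule: tampering with evidence $2850; domestic battery $115000; bribery $6650; insurance fraud $28000.
Stacking rule: highest base plus 40% of each additional charge. Highest is domestic battery at $115000. Additional: $2850 × 40% = $1140; $6650 × 40% = $2660; $28000 × 40% = $11200. Combined base = $115000 + $15000 = $130000.
Verified full-time employment (−$500 flat): $130000 − $500 = $129500.

$129500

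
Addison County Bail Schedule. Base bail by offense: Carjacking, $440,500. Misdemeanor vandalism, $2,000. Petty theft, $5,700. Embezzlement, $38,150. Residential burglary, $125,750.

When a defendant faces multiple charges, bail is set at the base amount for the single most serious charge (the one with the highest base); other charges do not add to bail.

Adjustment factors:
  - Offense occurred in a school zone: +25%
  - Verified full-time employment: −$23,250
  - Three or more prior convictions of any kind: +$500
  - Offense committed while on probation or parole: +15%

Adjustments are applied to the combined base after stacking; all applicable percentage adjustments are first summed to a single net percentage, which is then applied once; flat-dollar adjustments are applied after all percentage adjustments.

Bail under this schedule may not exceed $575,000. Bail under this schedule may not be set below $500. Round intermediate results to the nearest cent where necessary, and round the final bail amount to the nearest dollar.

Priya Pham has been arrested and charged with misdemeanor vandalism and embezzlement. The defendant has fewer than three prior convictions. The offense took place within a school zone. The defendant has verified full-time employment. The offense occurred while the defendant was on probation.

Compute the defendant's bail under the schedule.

$30,160

Base amounts from the schedule: misdemeanor vandalism $2,000; embezzlement $38,150.
Stacking rule: use the highest base only. Highest is embezzlement at $38,150. Combined base = $38,150.
Net percentage adjustment: +25% +15% = +40%. $38,150 × 1.4 = $53,410.
Verified full-time employment (−$23,250 flat): $53,410 − $23,250 = $30,160.
$30,160 is within the $575,000 maximum.
$30,160 is at or above the $500 minimum.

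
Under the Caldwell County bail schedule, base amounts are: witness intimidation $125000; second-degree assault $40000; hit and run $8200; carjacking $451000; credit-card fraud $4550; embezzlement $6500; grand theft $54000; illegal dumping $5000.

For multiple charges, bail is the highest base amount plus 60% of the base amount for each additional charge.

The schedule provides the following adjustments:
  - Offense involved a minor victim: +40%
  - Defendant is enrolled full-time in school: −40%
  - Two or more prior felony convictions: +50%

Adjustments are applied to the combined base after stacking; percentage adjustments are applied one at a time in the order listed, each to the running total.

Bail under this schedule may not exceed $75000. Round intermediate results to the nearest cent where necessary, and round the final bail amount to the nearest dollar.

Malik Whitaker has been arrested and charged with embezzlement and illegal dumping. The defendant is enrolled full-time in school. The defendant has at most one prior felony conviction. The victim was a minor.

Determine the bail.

$7980

Base amounts from the schedule: embezzlement $6500; illegal dumping $5000.
Stacking rule: highest base plus 60% of each additional charge. Highest is embezzlement at $6500. Additional: $5000 × 60% = $3000. Combined base = $6500 + $3000 = $9500.
Offense involved a minor victim (+40%): $9500 × 1.4 = $13300.
Defendant is enrolled full-time in school (−40%): $13300 × 0.6 = $7980.
$7980 is within the $75000 maximum.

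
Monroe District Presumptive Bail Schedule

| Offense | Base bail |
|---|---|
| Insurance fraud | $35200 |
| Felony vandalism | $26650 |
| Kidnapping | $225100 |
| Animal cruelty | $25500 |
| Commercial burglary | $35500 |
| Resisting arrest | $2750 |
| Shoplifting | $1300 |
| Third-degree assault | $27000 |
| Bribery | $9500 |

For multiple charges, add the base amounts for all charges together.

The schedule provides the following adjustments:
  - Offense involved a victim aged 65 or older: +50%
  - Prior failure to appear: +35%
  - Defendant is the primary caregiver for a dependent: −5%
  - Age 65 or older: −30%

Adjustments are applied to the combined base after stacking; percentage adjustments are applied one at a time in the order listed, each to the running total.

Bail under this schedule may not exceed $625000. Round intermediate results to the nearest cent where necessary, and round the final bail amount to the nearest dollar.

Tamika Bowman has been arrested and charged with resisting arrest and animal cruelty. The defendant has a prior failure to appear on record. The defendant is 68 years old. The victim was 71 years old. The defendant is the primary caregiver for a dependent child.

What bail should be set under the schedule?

Base amounts from the schedule: resisting arrest $2750; animal cruelty $25500.
Stacking rule: sum of all bases. $2750 + $25500 = $28250.
Offense involved a victim aged 65 or older (+50%): $28250 × 1.5 = $42375.
Prior failure to appear (+35%): $42375 × 1.35 = $57206.25.
Defendant is the primary caregiver for a dependent (−5%): $57206.25 × 0.95 = $54345.94.
Age 65 or older (−30%): $54345.94 × 0.7 = $38042.16.
$38042.16 is within the $625000 maximum.
Rounded to the nearest dollar: $38042.

$38042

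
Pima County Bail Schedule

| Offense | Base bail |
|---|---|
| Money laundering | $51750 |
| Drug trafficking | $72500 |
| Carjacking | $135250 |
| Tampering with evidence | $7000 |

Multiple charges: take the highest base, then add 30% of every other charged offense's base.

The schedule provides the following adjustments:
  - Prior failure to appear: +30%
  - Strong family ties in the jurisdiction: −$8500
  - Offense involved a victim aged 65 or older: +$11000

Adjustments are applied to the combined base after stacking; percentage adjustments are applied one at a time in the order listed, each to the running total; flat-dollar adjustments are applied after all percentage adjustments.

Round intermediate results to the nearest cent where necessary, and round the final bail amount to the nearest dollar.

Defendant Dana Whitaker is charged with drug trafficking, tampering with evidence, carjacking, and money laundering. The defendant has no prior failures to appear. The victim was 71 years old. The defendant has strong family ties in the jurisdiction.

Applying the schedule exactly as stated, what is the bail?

$177125

Base amounts from the schedule: drug trafficking $72500; tampering with evidence $7000; carjacking $135250; money laundering $51750.
Stacking rule: highest base plus 30% of each additional charge. Highest is carjacking at $135250. Additional: $72500 × 30% = $21750; $7000 × 30% = $2100; $51750 × 30% = $15525. Combined base = $135250 + $39375 = $174625.
Strong family ties in the jurisdiction (−$8500 flat): $174625 − $8500 = $166125.
Offense involved a victim aged 65 or older (+$11000 flat): $166125 + $11000 = $177125.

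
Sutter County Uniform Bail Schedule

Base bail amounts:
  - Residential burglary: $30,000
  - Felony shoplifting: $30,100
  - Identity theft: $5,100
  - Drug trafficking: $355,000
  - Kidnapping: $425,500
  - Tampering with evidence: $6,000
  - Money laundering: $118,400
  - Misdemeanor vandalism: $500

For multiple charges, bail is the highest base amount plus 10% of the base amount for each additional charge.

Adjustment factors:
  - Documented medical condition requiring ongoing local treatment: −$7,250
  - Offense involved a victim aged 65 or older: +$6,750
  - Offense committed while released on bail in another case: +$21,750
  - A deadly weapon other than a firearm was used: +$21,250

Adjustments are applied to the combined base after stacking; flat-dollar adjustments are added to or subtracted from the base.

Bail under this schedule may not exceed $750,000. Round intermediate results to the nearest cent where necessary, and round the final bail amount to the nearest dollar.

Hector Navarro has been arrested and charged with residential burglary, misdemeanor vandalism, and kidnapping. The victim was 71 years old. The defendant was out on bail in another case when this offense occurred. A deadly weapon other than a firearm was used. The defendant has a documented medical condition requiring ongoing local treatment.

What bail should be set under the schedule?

$471,050

Base amounts from the schedule: residential burglary $30,000; misdemeanor vandalism $500; kidnapping $425,500.
Stacking rule: highest base plus 10% of each additional charge. Highest is kidnapping at $425,500. Additional: $30,000 × 10% = $3,000; $500 × 10% = $50. Combined base = $425,500 + $3,050 = $428,550.
Documented medical condition requiring ongoing local treatment (−$7,250 flat): $428,550 − $7,250 = $421,300.
Offense involved a victim aged 65 or older (+$6,750 flat): $421,300 + $6,750 = $428,050.
Offense committed while released on bail in another case (+$21,750 flat): $428,050 + $21,750 = $449,800.
A deadly weapon other than a firearm was used (+$21,250 flat): $449,800 + $21,250 = $471,050.
$471,050 is within the $750,000 maximum.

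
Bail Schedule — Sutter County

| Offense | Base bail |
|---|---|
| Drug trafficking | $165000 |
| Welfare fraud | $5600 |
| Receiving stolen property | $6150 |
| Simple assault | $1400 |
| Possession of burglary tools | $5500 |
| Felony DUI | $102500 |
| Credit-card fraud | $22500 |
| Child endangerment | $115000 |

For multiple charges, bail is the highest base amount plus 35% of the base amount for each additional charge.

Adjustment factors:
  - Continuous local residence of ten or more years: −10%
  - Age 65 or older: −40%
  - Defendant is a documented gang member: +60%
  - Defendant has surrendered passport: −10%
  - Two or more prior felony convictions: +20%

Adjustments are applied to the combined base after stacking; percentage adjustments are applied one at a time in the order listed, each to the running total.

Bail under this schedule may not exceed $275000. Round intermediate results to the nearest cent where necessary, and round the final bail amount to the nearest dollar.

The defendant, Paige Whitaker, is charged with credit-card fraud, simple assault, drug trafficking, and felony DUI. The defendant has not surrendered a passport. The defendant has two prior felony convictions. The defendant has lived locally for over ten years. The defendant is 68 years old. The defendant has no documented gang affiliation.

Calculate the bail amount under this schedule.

Base amounts from the schedule: credit-card fraud $22500; simple assault $1400; drug trafficking $165000; felony DUI $102500.
Stacking rule: highest base plus 35% of each additional charge. Highest is drug trafficking at $165000. Additional: $22500 × 35% = $7875; $1400 × 35% = $490; $102500 × 35% = $35875. Combined base = $165000 + $44240 = $209240.
Continuous local residence of ten or more years (−10%): $209240 × 0.9 = $188316.
Age 65 or older (−40%): $188316 × 0.6 = $112989.60.
Two or more prior felony convictions (+20%): $112989.60 × 1.2 = $135587.52.
$135587.52 is within the $275000 maximum.
Rounded to the nearest dollar: $135588.

$135588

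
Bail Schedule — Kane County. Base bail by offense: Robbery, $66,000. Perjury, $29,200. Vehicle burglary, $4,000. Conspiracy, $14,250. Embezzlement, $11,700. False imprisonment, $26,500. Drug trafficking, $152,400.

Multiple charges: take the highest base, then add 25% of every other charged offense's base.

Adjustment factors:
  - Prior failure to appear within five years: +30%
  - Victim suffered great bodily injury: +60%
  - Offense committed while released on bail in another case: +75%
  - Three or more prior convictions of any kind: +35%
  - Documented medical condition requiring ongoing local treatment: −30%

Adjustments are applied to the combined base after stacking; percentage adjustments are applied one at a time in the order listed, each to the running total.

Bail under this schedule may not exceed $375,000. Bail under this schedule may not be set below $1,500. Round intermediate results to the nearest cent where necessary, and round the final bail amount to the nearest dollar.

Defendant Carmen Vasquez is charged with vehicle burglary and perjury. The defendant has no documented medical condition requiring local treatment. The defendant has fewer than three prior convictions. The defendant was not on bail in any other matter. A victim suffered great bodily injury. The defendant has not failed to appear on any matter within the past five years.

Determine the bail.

$48,320

Base amounts from the schedule: vehicle burglary $4,000; perjury $29,200.
Stacking rule: highest base plus 25% of each additional charge. Highest is perjury at $29,200. Additional: $4,000 × 25% = $1,000. Combined base = $29,200 + $1,000 = $30,200.
Victim suffered great bodily injury (+60%): $30,200 × 1.6 = $48,320.
$48,320 is within the $375,000 maximum.
$48,320 is at or above the $1,500 minimum.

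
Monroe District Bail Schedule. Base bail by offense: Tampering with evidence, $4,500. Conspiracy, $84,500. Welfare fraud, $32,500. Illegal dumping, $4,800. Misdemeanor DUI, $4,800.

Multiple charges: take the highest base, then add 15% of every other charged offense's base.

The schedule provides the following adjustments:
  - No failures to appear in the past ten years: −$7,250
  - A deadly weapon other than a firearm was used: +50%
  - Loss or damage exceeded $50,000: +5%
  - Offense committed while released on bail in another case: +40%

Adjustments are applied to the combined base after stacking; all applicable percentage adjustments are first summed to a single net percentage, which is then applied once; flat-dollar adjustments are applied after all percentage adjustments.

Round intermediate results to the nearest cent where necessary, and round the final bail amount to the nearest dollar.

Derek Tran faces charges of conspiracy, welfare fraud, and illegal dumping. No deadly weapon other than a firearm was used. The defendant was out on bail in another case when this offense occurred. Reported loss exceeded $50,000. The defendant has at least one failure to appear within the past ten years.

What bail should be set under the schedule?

Base amounts from the schedule: conspiracy $84,500; welfare fraud $32,500; illegal dumping $4,800.
Stacking rule: highest base plus 15% of each additional charge. Highest is conspiracy at $84,500. Additional: $32,500 × 15% = $4,875; $4,800 × 15% = $720. Combined base = $84,500 + $5,595 = $90,095.
Net percentage adjustment: +5% +40% = +45%. $90,095 × 1.45 = $130,637.75.
Rounded to the nearest dollar: $130,638.

$130,638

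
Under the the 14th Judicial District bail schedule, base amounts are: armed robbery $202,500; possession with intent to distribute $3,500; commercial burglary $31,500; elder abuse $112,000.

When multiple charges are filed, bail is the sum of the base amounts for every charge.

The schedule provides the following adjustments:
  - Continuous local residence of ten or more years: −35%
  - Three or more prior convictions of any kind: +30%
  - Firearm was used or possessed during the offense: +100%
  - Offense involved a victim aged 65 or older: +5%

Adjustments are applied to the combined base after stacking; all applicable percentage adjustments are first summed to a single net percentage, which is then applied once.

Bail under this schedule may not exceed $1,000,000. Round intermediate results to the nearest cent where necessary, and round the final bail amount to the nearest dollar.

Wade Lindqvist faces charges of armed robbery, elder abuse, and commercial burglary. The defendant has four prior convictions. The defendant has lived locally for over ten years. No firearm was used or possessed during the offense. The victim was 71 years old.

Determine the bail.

$346,000

Base amounts from the schedule: armed robbery $202,500; elder abuse $112,000; commercial burglary $31,500.
Stacking rule: sum of all bases. $202,500 + $112,000 + $31,500 = $346,000.
Net percentage adjustment: −35% +30% +5% = +0%. $346,000 × 1 = $346,000.
$346,000 is within the $1,000,000 maximum.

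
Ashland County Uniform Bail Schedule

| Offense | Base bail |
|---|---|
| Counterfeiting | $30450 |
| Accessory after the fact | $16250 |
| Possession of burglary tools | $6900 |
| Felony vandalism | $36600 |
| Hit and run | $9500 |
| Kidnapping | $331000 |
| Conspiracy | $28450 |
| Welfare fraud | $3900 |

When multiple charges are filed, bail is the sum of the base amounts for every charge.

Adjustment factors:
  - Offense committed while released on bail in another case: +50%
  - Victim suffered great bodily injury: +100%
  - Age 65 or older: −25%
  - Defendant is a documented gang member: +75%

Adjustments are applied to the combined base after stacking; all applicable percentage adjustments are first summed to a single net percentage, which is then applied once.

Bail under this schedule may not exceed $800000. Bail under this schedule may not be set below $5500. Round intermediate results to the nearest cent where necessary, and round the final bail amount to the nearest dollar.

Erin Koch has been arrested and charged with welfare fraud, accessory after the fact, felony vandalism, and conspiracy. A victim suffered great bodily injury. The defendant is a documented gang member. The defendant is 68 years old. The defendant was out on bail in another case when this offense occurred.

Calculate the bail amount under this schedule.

Base amounts from the schedule: welfare fraud $3900; accessory after the fact $16250; felony vandalism $36600; conspiracy $28450.
Stacking rule: sum of all bases. $3900 + $16250 + $36600 + $28450 = $85200.
Net percentage adjustment: +50% +100% −25% +75% = +200%. $85200 × 3 = $255600.
$255600 is within the $800000 maximum.
$255600 is at or above the $5500 minimum.

$255600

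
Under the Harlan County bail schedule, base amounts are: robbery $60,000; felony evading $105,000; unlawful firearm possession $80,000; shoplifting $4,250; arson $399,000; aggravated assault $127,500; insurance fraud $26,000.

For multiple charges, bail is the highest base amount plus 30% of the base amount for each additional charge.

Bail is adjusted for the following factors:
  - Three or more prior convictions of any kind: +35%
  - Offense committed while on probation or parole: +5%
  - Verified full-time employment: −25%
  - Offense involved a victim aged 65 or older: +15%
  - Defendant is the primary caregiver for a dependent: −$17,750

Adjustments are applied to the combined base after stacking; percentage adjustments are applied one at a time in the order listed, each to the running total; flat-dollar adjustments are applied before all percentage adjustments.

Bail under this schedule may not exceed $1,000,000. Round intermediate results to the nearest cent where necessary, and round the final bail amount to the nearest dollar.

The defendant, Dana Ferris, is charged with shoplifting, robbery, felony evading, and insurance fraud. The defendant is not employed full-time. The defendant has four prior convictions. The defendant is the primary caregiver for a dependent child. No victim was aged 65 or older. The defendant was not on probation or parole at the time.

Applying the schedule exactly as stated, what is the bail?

$154,339

Base amounts from the schedule: shoplifting $4,250; robbery $60,000; felony evading $105,000; insurance fraud $26,000.
Stacking rule: highest base plus 30% of each additional charge. Highest is felony evading at $105,000. Additional: $4,250 × 30% = $1,275; $60,000 × 30% = $18,000; $26,000 × 30% = $7,800. Combined base = $105,000 + $27,075 = $132,075.
Defendant is the primary caregiver for a dependent (−$17,750 flat): $132,075 − $17,750 = $114,325.
Three or more prior convictions of any kind (+35%): $114,325 × 1.35 = $154,338.75.
$154,338.75 is within the $1,000,000 maximum.
Rounded to the nearest dollar: $154,339.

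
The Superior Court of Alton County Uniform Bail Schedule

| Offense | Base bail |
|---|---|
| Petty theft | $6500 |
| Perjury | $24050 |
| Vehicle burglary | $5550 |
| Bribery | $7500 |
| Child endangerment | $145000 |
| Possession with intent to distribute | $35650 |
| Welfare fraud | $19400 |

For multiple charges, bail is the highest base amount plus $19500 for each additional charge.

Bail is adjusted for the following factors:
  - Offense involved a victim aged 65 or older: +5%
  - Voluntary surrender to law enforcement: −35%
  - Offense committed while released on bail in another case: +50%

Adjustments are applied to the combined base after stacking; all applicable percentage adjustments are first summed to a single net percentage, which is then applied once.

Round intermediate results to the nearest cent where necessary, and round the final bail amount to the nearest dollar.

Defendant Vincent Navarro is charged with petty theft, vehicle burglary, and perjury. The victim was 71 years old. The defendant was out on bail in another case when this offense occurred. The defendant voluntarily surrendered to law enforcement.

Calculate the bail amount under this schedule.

$75660

Base amounts from the schedule: petty theft $6500; vehicle burglary $5550; perjury $24050.
Stacking rule: highest base plus $19500 per additional charge. Highest is perjury at $24050; 2 additional charges → +$39000. Combined base = $63050.
Net percentage adjustment: +5% −35% +50% = +20%. $63050 × 1.2 = $75660.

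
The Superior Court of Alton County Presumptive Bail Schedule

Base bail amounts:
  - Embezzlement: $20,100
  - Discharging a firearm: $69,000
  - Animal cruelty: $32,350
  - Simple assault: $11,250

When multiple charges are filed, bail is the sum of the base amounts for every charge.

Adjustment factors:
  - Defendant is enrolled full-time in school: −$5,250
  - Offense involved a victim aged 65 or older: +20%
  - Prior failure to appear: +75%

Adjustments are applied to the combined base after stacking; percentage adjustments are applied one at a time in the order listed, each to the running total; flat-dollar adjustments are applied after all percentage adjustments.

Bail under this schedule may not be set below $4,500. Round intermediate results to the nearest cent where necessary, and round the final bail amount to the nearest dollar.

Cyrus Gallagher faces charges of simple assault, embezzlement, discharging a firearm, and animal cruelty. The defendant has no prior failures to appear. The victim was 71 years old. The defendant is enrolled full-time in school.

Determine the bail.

Base amounts from the schedule: simple assault $11,250; embezzlement $20,100; discharging a firearm $69,000; animal cruelty $32,350.
Stacking rule: sum of all bases. $11,250 + $20,100 + $69,000 + $32,350 = $132,700.
Offense involved a victim aged 65 or older (+20%): $132,700 × 1.2 = $159,240.
Defendant is enrolled full-time in school (−$5,250 flat): $159,240 − $5,250 = $153,990.
$153,990 is at or above the $4,500 minimum.

$153,990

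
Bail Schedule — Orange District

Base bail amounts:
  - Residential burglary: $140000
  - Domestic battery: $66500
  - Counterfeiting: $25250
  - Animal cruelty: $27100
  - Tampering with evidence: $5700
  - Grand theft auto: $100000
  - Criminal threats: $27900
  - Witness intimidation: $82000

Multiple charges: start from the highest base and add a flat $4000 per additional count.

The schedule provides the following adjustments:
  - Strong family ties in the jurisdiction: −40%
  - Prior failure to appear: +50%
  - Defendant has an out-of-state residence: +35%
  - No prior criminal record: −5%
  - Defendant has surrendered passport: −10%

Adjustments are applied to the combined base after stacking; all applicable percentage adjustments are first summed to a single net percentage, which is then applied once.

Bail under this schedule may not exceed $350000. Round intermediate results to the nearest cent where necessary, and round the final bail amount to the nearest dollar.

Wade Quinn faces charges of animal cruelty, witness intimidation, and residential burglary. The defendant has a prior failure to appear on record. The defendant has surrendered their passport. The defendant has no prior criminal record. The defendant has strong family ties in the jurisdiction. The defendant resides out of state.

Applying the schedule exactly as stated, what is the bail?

Base amounts from the schedule: animal cruelty $27100; witness intimidation $82000; residential burglary $140000.
Stacking rule: highest base plus $4000 per additional charge. Highest is residential burglary at $140000; 2 additional charges → +$8000. Combined base = $148000.
Net percentage adjustment: −40% +50% +35% −5% −10% = +30%. $148000 × 1.3 = $192400.
$192400 is within the $350000 maximum.

$192400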